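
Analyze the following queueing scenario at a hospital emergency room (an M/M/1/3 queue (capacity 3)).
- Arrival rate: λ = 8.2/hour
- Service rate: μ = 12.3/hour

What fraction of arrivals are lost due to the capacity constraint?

ρ = λ/μ = 8.2/12.3 = 0.6667
P₀ = (1-ρ)/(1-ρ^(K+1)) = (1-0.6667)/(1-0.6667^4) = 0.3333/0.8024 = 0.4154
P_K = P₀×ρ^K = 0.4154 × 0.6667^3 = 0.4154 × 0.2963 = 0.1231
Blocking probability = 12.31%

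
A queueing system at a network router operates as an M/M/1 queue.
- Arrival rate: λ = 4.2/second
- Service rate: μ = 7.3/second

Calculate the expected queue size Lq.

ρ = λ/μ = 4.2/7.3 = 0.5753
For M/M/1: Lq = λ²/(μ(μ-λ))
Lq = 17.64/(7.3 × 3.10)
Lq = 0.7795 packets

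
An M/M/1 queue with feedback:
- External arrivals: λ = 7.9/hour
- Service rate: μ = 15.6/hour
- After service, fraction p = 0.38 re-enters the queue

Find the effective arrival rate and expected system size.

Effective arrival rate: λ_eff = λ/(1-p) = 7.9/(1-0.38) = 7.9/0.62 = 12.7419
ρ = λ_eff/μ = 12.7419/15.6 = 0.81679
L = ρ/(1-ρ) = 0.81679/(1-0.81679) = 4.4582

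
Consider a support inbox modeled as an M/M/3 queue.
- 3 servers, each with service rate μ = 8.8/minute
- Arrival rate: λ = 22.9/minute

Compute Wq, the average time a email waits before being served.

Traffic intensity: ρ = λ/(cμ) = 22.9/(3×8.8) = 0.8674
Since ρ = 0.8674 < 1, system is stable.
Offered load a = λ/μ = cρ = 22.9/8.8 = 2.6023
P₀ = [ Σₙ₌₀^2 aⁿ/n! + a^3/(3!(1-ρ)) ]⁻¹
Σ = a^0/0! + a^1/1! + a^2/2! = 1.0000 + 2.6023 + 3.3859 = 6.9882
a^3/(3!(1-ρ)) = 17.6221/(6 × 0.132576) = 22.1535
P₀ = 1/(6.9882 + 22.1535) = 0.03432
Lq = P₀·a^3·ρ / (3!(1-ρ)²) = 0.034315 × 17.6221 × 0.86742 / (6 × 0.017576) = 4.9739
Wq = Lq/λ = 4.9739/22.9 = 0.2172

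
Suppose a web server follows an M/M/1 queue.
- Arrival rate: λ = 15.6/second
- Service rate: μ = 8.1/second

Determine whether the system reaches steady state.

Stability requires ρ = λ/(cμ) < 1
ρ = 15.6/(1 × 8.1) = 15.6/8.10 = 1.9259
Since 1.9259 ≥ 1, the system is UNSTABLE.
Queue grows without bound. Need μ > λ = 15.6.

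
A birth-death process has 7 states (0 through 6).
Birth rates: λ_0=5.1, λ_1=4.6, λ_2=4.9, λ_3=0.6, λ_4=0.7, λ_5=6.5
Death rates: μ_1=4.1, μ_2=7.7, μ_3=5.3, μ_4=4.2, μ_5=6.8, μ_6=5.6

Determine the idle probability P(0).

Ratios P(n)/P(0) = (λ₀···λₙ₋₁)/(μ₁···μₙ):
P(1)/P(0) = (5.1)/(4.1) = 1.2439
P(2)/P(0) = (5.1×4.6)/(4.1×7.7) = 0.7431
P(3)/P(0) = (5.1×4.6×4.9)/(4.1×7.7×5.3) = 0.6870
P(4)/P(0) = (5.1×4.6×4.9×0.6)/(4.1×7.7×5.3×4.2) = 0.09815
P(5)/P(0) = (5.1×4.6×4.9×0.6×0.7)/(4.1×7.7×5.3×4.2×6.8) = 0.01010
P(6)/P(0) = (5.1×4.6×4.9×0.6×0.7×6.5)/(4.1×7.7×5.3×4.2×6.8×5.6) = 0.01173

Normalization: ∑ P(n) = 1
P(0) × (1.0000 + 1.2439 + 0.7431 + 0.6870 + 0.09815 + 0.01010 + 0.01173) = 1
P(0) × 3.7940 = 1
P(0) = 1/3.7940 = 0.2636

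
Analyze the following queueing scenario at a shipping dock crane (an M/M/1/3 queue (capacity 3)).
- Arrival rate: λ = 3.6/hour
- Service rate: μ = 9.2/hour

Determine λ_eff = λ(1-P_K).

ρ = λ/μ = 3.6/9.2 = 0.3913
P₀ = (1-ρ)/(1-ρ^(K+1)) = (1-0.3913)/(1-0.3913^4) = 0.6087/0.9766 = 0.6233
P_K = P₀×ρ^K = 0.623313 × 0.3913^3 = 0.623313 × 0.0599142 = 0.03735
λ_eff = λ(1-P_K) = 3.6 × (1 - 0.037346) = 3.6 × 0.962654 = 3.4656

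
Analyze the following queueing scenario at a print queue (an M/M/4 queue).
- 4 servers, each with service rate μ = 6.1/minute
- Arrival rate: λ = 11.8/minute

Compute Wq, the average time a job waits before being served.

Traffic intensity: ρ = λ/(cμ) = 11.8/(4×6.1) = 0.4836
Since ρ = 0.4836 < 1, system is stable.
Offered load a = λ/μ = cρ = 11.8/6.1 = 1.9344
P₀ = [ Σₙ₌₀^3 aⁿ/n! + a^4/(4!(1-ρ)) ]⁻¹
Σ = a^0/0! + a^1/1! + a^2/2! + a^3/3! = 1.00000 + 1.93443 + 1.87100 + 1.20644 = 6.0119
a^4/(4!(1-ρ)) = 14.0026/(24 × 0.5164) = 1.1298
P₀ = 1/(6.0119 + 1.1298) = 0.1400
Lq = P₀·a^4·ρ / (4!(1-ρ)²) = 0.14002 × 14.0026 × 0.48361 / (24 × 0.26666) = 0.1482
Wq = Lq/λ = 0.1482/11.8 = 0.01256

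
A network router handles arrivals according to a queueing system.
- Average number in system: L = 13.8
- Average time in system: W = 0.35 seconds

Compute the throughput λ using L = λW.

Little's Law: L = λW, so λ = L/W
λ = 13.8/0.35 = 39.4286 packets/second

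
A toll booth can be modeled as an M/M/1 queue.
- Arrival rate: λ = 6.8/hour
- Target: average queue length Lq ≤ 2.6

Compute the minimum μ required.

For M/M/1: Lq = λ²/(μ(μ-λ))
Need Lq ≤ 2.6, i.e. μ(μ-λ) ≥ λ²/2.6
μ² - 6.8μ - 46.24/2.6 ≥ 0  →  μ² - 6.8μ - 17.78462 ≥ 0
Quadratic formula (positive root): μ = [λ + √(λ² + 4×17.78462)]/2
Discriminant: 46.24 + 4×17.78462 = 117.3785, √117.3785 = 10.8341
μ ≥ (6.8 + 10.8341)/2 = 8.8171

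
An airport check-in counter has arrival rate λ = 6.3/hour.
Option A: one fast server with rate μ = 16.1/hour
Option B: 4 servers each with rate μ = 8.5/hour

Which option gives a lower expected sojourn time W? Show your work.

Option A: single server μ = 16.1 (M/M/1)
  ρ_A = 6.3/16.1 = 0.3913
  W_A = 1/(μ-λ) = 1/(16.1-6.3) = 1/9.80 = 0.1020

Option B: 4 servers μ = 8.5 (M/M/4)
  ρ_B = λ/(cμ) = 6.3/(4×8.5) = 0.1853
  Offered load a = λ/μ = cρ = 6.3/8.5 = 0.7412
  P₀ = [ Σₙ₌₀^3 aⁿ/n! + a^4/(4!(1-ρ)) ]⁻¹
  Σ = a^0/0! + a^1/1! + a^2/2! + a^3/3! = 1.0000 + 0.74118 + 0.27467 + 0.067860 = 2.0837
  a^4/(4!(1-ρ)) = 0.30178/(24 × 0.81471) = 0.01543
  P₀ = 1/(2.0837 + 0.01543) = 0.4764
  Lq = P₀·a^4·ρ / (4!(1-ρ)²) = 0.47639 × 0.30178 × 0.18529 / (24 × 0.66375) = 0.001672
  Wq_B = Lq/λ = 0.001672/6.3 = 0.0002654
  W_B = Wq_B + 1/μ = 0.0002654 + 0.1176 = 0.1179

Since W_A = 0.1020 < W_B = 0.1179, Option A (single fast server) has the shorter time in system.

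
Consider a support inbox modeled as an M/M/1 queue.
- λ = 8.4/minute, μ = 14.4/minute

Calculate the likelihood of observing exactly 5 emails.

ρ = λ/μ = 8.4/14.4 = 0.5833
P(n) = (1-ρ)ρⁿ
P(5) = (1-0.5833) × 0.5833^5
P(5) = 0.4167 × 0.06752
P(5) = 0.02814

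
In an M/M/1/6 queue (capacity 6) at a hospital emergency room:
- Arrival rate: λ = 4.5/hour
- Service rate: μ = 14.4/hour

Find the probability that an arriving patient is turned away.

ρ = λ/μ = 4.5/14.4 = 0.3125
P₀ = (1-ρ)/(1-ρ^(K+1)) = (1-0.3125)/(1-0.3125^7) = 0.6875/0.9997 = 0.6877
P_K = P₀×ρ^K = 0.6877 × 0.3125^6 = 0.6877 × 0.0009313 = 0.0006405
Blocking probability = 0.06405%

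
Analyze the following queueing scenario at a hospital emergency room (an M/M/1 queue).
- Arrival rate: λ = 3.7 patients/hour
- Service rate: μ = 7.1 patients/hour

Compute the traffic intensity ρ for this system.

Server utilization: ρ = λ/μ
ρ = 3.7/7.1 = 0.5211
The server is busy 52.11% of the time.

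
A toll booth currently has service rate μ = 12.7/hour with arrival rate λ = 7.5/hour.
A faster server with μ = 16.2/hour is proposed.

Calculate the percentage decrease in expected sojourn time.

System 1: ρ₁ = 7.5/12.7 = 0.5906, W₁ = 1/(12.7-7.5) = 0.19231
System 2: ρ₂ = 7.5/16.2 = 0.4630, W₂ = 1/(16.2-7.5) = 0.11494
Improvement: (W₁-W₂)/W₁ = (0.19231-0.11494)/0.19231 = 40.23%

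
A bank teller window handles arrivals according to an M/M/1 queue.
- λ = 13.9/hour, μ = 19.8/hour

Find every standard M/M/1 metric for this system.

Step 1: ρ = λ/μ = 13.9/19.8 = 0.7020
Step 2: L = λ/(μ-λ) = 13.9/5.90 = 2.3559
Step 3: Lq = λ²/(μ(μ-λ)) = 193.21/(19.8×5.90) = 1.6539
Step 4: W = 1/(μ-λ) = 1/5.90 = 0.16949
Step 5: Wq = λ/(μ(μ-λ)) = 13.9/(19.8×5.90) = 0.1190
Step 6: P(0) = 1-ρ = 0.2980
Verify: L = λW = 13.9×0.16949 = 2.3559 ✔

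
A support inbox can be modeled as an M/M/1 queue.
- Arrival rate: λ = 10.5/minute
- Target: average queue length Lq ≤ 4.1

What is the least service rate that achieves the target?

For M/M/1: Lq = λ²/(μ(μ-λ))
Need Lq ≤ 4.1, i.e. μ(μ-λ) ≥ λ²/4.1
μ² - 10.5μ - 110.25/4.1 ≥ 0  →  μ² - 10.5μ - 26.89024 ≥ 0
Quadratic formula (positive root): μ = [λ + √(λ² + 4×26.89024)]/2
Discriminant: 110.25 + 4×26.89024 = 217.8110, √217.8110 = 14.7584
μ ≥ (10.5 + 14.7584)/2 = 12.6292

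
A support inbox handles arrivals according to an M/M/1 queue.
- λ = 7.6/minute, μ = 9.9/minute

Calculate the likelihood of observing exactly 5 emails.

ρ = λ/μ = 7.6/9.9 = 0.76768
P(n) = (1-ρ)ρⁿ
P(5) = (1-0.76768) × 0.76768^5
P(5) = 0.23232 × 0.26663
P(5) = 0.06194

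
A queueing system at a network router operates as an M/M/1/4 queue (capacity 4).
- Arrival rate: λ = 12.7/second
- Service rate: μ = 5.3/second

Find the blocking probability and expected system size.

ρ = λ/μ = 12.7/5.3 = 2.3962
P₀ = (1-ρ)/(1-ρ^(K+1)) = (1-2.3962)/(1-2.3962^5) = -1.3962/-77.9979 = 0.01790
P_K = P₀×ρ^K = 0.01790 × 2.3962^4 = 0.01790 × 32.9680 = 0.5901
Blocking probability P_4 = 0.5901 (59.01%)
L = ρ[1 - (K+1)ρ^K + Kρ^(K+1)] / [(1-ρ)(1-ρ^(K+1))]
L = 2.3962 × (1 - 5×32.9680 + 4×78.9979) / ((1 - 2.3962) × (1 - 78.9979)) = 3.3479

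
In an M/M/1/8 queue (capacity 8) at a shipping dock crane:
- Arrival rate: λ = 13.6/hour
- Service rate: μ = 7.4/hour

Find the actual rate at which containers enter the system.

ρ = λ/μ = 13.6/7.4 = 1.83784
P₀ = (1-ρ)/(1-ρ^(K+1)) = (1-1.83784)/(1-1.83784^9) = -0.8378/-238.2045 = 0.003517
P_K = P₀×ρ^K = 0.003517 × 1.83784^8 = 0.003517 × 130.1552 = 0.4578
λ_eff = λ(1-P_K) = 13.6 × (1 - 0.457796) = 13.6 × 0.542204 = 7.3740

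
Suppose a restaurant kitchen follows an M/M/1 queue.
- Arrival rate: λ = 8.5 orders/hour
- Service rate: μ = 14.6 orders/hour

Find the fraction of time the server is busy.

Server utilization: ρ = λ/μ
ρ = 8.5/14.6 = 0.5822
The server is busy 58.22% of the time.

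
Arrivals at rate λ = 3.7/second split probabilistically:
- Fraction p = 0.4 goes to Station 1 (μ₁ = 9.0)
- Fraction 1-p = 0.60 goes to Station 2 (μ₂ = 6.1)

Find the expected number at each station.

Effective rates: λ₁ = 3.7×0.4 = 1.48, λ₂ = 3.7×0.60 = 2.22
Station 1: ρ₁ = 1.48/9.0 = 0.16444, L₁ = ρ₁/(1-ρ₁) = 0.16444/(1-0.16444) = 0.1968
Station 2: ρ₂ = 2.22/6.1 = 0.36393, L₂ = ρ₂/(1-ρ₂) = 0.36393/(1-0.36393) = 0.5722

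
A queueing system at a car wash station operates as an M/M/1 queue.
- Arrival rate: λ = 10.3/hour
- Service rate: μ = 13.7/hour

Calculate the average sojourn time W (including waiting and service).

First, compute utilization: ρ = λ/μ = 10.3/13.7 = 0.7518
For M/M/1: W = 1/(μ-λ)
W = 1/(13.7-10.3) = 1/3.40
W = 0.2941 hours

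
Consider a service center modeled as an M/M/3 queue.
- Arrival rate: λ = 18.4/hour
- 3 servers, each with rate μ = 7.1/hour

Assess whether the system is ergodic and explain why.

Stability requires ρ = λ/(cμ) < 1
ρ = 18.4/(3 × 7.1) = 18.4/21.30 = 0.8638
Since 0.8638 < 1, the system is STABLE.
The servers are busy 86.38% of the time.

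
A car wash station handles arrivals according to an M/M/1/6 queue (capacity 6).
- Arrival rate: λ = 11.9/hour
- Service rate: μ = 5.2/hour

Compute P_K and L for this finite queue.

ρ = λ/μ = 11.9/5.2 = 2.28846
P₀ = (1-ρ)/(1-ρ^(K+1)) = (1-2.28846)/(1-2.28846^7) = -1.2885/-327.7027 = 0.003932
P_K = P₀×ρ^K = 0.0039318 × 2.28846^6 = 0.0039318 × 143.6349 = 0.5647
Blocking probability P_6 = 0.5647 (56.47%)
L = ρ[1 - (K+1)ρ^K + Kρ^(K+1)] / [(1-ρ)(1-ρ^(K+1))]
L = 2.28846 × (1 - 7×143.6349 + 6×328.7027) / ((1 - 2.28846) × (1 - 328.7027)) = 5.2452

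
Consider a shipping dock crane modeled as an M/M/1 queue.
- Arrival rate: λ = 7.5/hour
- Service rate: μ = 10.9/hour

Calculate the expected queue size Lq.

ρ = λ/μ = 7.5/10.9 = 0.6881
For M/M/1: Lq = λ²/(μ(μ-λ))
Lq = 56.25/(10.9 × 3.40)
Lq = 1.5178 containers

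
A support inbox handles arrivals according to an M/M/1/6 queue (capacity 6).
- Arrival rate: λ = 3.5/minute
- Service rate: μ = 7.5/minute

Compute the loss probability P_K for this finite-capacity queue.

ρ = λ/μ = 3.5/7.5 = 0.46667
P₀ = (1-ρ)/(1-ρ^(K+1)) = (1-0.46667)/(1-0.46667^7) = 0.5333/0.9952 = 0.5359
P_K = P₀×ρ^K = 0.53591 × 0.46667^6 = 0.53591 × 0.010329 = 0.005535
Blocking probability = 0.55%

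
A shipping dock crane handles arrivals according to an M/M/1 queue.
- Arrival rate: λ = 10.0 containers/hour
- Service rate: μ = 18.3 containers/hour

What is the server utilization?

Server utilization: ρ = λ/μ
ρ = 10.0/18.3 = 0.5464
The server is busy 54.64% of the time.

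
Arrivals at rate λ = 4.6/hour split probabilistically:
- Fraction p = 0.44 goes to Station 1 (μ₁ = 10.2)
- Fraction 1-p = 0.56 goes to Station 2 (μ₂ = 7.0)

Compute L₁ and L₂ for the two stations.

Effective rates: λ₁ = 4.6×0.44 = 2.024, λ₂ = 4.6×0.56 = 2.576
Station 1: ρ₁ = 2.024/10.2 = 0.19843, L₁ = ρ₁/(1-ρ₁) = 0.19843/(1-0.19843) = 0.2476
Station 2: ρ₂ = 2.576/7.0 = 0.3680, L₂ = ρ₂/(1-ρ₂) = 0.3680/(1-0.3680) = 0.5823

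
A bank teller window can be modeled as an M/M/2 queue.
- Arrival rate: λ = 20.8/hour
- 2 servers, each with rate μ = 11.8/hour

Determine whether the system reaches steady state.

Stability requires ρ = λ/(cμ) < 1
ρ = 20.8/(2 × 11.8) = 20.8/23.60 = 0.8814
Since 0.8814 < 1, the system is STABLE.
The servers are busy 88.14% of the time.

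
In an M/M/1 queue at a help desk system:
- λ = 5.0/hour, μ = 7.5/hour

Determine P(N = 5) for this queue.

ρ = λ/μ = 5.0/7.5 = 0.6667
P(n) = (1-ρ)ρⁿ
P(5) = (1-0.6667) × 0.6667^5
P(5) = 0.3333 × 0.1317
P(5) = 0.04390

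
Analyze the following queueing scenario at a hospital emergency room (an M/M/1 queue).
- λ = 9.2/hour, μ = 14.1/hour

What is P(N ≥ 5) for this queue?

ρ = λ/μ = 9.2/14.1 = 0.6525
P(N ≥ n) = ρⁿ
P(N ≥ 5) = 0.6525^5
P(N ≥ 5) = 0.1183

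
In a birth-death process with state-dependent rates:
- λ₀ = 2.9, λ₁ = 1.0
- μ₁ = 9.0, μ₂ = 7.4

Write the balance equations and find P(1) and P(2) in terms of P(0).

Balance equations:
State 0: λ₀P₀ = μ₁P₁ → P₁ = (λ₀/μ₁)P₀ = (2.9/9.0)P₀ = 0.3222P₀
State 1: P₂ = (λ₀λ₁)/(μ₁μ₂)P₀ = (2.9×1.0)/(9.0×7.4)P₀ = 0.04354P₀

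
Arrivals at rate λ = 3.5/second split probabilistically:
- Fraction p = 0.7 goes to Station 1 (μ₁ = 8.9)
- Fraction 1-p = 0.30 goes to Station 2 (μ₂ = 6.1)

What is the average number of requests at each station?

Effective rates: λ₁ = 3.5×0.7 = 2.45, λ₂ = 3.5×0.30 = 1.05
Station 1: ρ₁ = 2.45/8.9 = 0.27528, L₁ = ρ₁/(1-ρ₁) = 0.27528/(1-0.27528) = 0.3798
Station 2: ρ₂ = 1.05/6.1 = 0.1721, L₂ = ρ₂/(1-ρ₂) = 0.1721/(1-0.1721) = 0.2079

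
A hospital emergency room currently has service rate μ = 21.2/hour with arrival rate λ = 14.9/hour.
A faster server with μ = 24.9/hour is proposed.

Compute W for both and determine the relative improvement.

System 1: ρ₁ = 14.9/21.2 = 0.7028, W₁ = 1/(21.2-14.9) = 0.15873
System 2: ρ₂ = 14.9/24.9 = 0.5984, W₂ = 1/(24.9-14.9) = 0.10000
Improvement: (W₁-W₂)/W₁ = (0.15873-0.10000)/0.15873 = 37.00%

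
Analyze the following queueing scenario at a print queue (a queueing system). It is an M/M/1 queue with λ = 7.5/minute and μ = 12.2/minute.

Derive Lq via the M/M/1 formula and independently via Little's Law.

Method 1 (direct): Lq = λ²/(μ(μ-λ)) = 56.25/(12.2 × 4.70) = 0.9810

Method 2 (Little's Law):
W = 1/(μ-λ) = 1/4.70 = 0.2128
Wq = W - 1/μ = 0.2128 - 0.08197 = 0.1308
Lq = λWq = 7.5 × 0.1308 = 0.9810 ✔ (matches Method 1)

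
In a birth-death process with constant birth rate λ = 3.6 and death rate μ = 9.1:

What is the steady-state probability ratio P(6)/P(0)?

For constant rates: P(n)/P(0) = (λ/μ)^n
P(6)/P(0) = (3.6/9.1)^6 = 0.3956^6 = 0.003833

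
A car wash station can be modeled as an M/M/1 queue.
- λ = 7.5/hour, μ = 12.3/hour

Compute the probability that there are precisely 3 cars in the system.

ρ = λ/μ = 7.5/12.3 = 0.60976
P(n) = (1-ρ)ρⁿ
P(3) = (1-0.60976) × 0.60976^3
P(3) = 0.39024 × 0.22671
P(3) = 0.08847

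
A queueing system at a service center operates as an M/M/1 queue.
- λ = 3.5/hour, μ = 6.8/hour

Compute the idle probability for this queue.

ρ = λ/μ = 3.5/6.8 = 0.5147
P(0) = 1 - ρ = 1 - 0.5147 = 0.4853
The server is idle 48.53% of the time.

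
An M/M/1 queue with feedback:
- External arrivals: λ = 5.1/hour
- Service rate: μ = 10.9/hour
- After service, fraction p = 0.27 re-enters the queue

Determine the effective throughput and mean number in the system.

Effective arrival rate: λ_eff = λ/(1-p) = 5.1/(1-0.27) = 5.1/0.73 = 6.986301
ρ = λ_eff/μ = 6.986301/10.9 = 0.64095
L = ρ/(1-ρ) = 0.64095/(1-0.64095) = 1.7851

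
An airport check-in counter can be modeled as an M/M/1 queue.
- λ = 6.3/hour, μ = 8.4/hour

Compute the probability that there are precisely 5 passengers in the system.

ρ = λ/μ = 6.3/8.4 = 0.7500
P(n) = (1-ρ)ρⁿ
P(5) = (1-0.7500) × 0.7500^5
P(5) = 0.2500 × 0.2373
P(5) = 0.05933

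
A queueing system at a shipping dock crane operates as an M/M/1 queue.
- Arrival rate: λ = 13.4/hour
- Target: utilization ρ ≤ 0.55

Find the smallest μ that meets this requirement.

ρ = λ/μ, so μ = λ/ρ
μ ≥ 13.4/0.55 = 24.3636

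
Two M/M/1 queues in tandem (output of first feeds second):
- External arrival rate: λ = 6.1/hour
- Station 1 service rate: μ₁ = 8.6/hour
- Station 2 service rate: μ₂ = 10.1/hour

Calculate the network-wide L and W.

By Jackson's theorem, each station behaves as independent M/M/1.
Station 1: ρ₁ = 6.1/8.6 = 0.7093, L₁ = ρ₁/(1-ρ₁) = λ/(μ₁-λ) = 6.1/2.50 = 2.4400
Station 2: ρ₂ = 6.1/10.1 = 0.6040, L₂ = ρ₂/(1-ρ₂) = λ/(μ₂-λ) = 6.1/4.00 = 1.5250
Total: L = L₁ + L₂ = 2.4400 + 1.5250 = 3.9650
W = L/λ = 3.9650/6.1 = 0.6500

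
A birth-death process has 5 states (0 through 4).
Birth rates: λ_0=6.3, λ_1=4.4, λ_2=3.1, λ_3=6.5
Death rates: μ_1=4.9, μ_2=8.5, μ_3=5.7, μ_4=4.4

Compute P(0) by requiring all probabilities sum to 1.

Ratios P(n)/P(0) = (λ₀···λₙ₋₁)/(μ₁···μₙ):
P(1)/P(0) = (6.3)/(4.9) = 1.2857
P(2)/P(0) = (6.3×4.4)/(4.9×8.5) = 0.6655
P(3)/P(0) = (6.3×4.4×3.1)/(4.9×8.5×5.7) = 0.3620
P(4)/P(0) = (6.3×4.4×3.1×6.5)/(4.9×8.5×5.7×4.4) = 0.5347

Normalization: ∑ P(n) = 1
P(0) × (1.0000 + 1.2857 + 0.6655 + 0.3620 + 0.5347) = 1
P(0) × 3.8479 = 1
P(0) = 1/3.8479 = 0.2599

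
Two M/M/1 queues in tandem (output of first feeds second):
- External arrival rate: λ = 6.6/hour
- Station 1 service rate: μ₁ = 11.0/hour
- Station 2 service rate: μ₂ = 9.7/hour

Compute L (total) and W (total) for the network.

By Jackson's theorem, each station behaves as independent M/M/1.
Station 1: ρ₁ = 6.6/11.0 = 0.6000, L₁ = ρ₁/(1-ρ₁) = λ/(μ₁-λ) = 6.6/4.40 = 1.50000
Station 2: ρ₂ = 6.6/9.7 = 0.6804, L₂ = ρ₂/(1-ρ₂) = λ/(μ₂-λ) = 6.6/3.10 = 2.12903
Total: L = L₁ + L₂ = 1.50000 + 2.12903 = 3.62903
W = L/λ = 3.62903/6.6 = 0.5499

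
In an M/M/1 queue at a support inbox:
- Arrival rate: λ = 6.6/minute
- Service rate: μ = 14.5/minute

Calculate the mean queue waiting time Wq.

First, compute utilization: ρ = λ/μ = 6.6/14.5 = 0.4552
For M/M/1: Wq = λ/(μ(μ-λ))
Wq = 6.6/(14.5 × (14.5-6.6))
Wq = 6.6/(14.5 × 7.90)
Wq = 0.05762 minutes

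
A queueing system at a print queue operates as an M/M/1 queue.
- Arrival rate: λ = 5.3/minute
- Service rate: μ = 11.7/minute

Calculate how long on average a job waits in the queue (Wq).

First, compute utilization: ρ = λ/μ = 5.3/11.7 = 0.4530
For M/M/1: Wq = λ/(μ(μ-λ))
Wq = 5.3/(11.7 × (11.7-5.3))
Wq = 5.3/(11.7 × 6.40)
Wq = 0.07078 minutes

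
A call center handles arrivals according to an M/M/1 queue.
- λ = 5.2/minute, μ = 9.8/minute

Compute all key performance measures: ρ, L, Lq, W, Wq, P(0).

Step 1: ρ = λ/μ = 5.2/9.8 = 0.5306
Step 2: L = λ/(μ-λ) = 5.2/4.60 = 1.1304
Step 3: Lq = λ²/(μ(μ-λ)) = 27.04/(9.8×4.60) = 0.5998
Step 4: W = 1/(μ-λ) = 1/4.60 = 0.21739
Step 5: Wq = λ/(μ(μ-λ)) = 5.2/(9.8×4.60) = 0.1154
Step 6: P(0) = 1-ρ = 0.4694
Verify: L = λW = 5.2×0.21739 = 1.1304 ✔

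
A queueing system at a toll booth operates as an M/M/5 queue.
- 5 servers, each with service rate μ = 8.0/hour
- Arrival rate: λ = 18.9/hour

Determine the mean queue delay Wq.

Traffic intensity: ρ = λ/(cμ) = 18.9/(5×8.0) = 0.4725
Since ρ = 0.4725 < 1, system is stable.
Offered load a = λ/μ = cρ = 18.9/8.0 = 2.3625
P₀ = [ Σₙ₌₀^4 aⁿ/n! + a^5/(5!(1-ρ)) ]⁻¹
Σ = a^0/0! + a^1/1! + a^2/2! + a^3/3! + a^4/4! = 1.0000 + 2.3625 + 2.7907 + 2.1977 + 1.2980 = 9.6489
a^5/(5!(1-ρ)) = 73.5968/(120 × 0.5275) = 1.1627
P₀ = 1/(9.6489 + 1.1627) = 0.09249
Lq = P₀·a^5·ρ / (5!(1-ρ)²) = 0.092494 × 73.5968 × 0.47250 / (120 × 0.27826) = 0.09633
Wq = Lq/λ = 0.09633/18.9 = 0.005097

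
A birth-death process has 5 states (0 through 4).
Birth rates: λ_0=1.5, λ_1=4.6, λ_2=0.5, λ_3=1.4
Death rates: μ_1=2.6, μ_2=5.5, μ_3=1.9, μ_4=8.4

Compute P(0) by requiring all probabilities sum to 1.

Ratios P(n)/P(0) = (λ₀···λₙ₋₁)/(μ₁···μₙ):
P(1)/P(0) = (1.5)/(2.6) = 0.5769
P(2)/P(0) = (1.5×4.6)/(2.6×5.5) = 0.4825
P(3)/P(0) = (1.5×4.6×0.5)/(2.6×5.5×1.9) = 0.1270
P(4)/P(0) = (1.5×4.6×0.5×1.4)/(2.6×5.5×1.9×8.4) = 0.02116

Normalization: ∑ P(n) = 1
P(0) × (1.0000 + 0.5769 + 0.4825 + 0.1270 + 0.02116) = 1
P(0) × 2.2076 = 1
P(0) = 1/2.2076 = 0.4530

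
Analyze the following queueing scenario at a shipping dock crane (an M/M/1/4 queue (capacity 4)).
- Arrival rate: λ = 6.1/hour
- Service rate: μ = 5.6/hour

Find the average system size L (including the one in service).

ρ = λ/μ = 6.1/5.6 = 1.0893
P₀ = (1-ρ)/(1-ρ^(K+1)) = (1-1.0893)/(1-1.0893^5) = -0.08930/-0.5337 = 0.1673
P_K = P₀×ρ^K = 0.1673 × 1.0893^4 = 0.1673 × 1.4080 = 0.2356
L = ρ[1 - (K+1)ρ^K + Kρ^(K+1)] / [(1-ρ)(1-ρ^(K+1))]
L = 1.0893 × (1 - 5×1.4079590 + 4×1.5336898) / ((1 - 1.0893) × (1 - 1.5336898)) = 2.1705 containers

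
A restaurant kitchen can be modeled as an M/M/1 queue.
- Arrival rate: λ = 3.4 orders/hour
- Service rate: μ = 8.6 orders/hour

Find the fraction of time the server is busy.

Server utilization: ρ = λ/μ
ρ = 3.4/8.6 = 0.3953
The server is busy 39.53% of the time.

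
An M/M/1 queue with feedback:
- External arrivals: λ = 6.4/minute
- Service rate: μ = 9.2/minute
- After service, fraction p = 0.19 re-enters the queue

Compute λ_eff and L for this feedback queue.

Effective arrival rate: λ_eff = λ/(1-p) = 6.4/(1-0.19) = 6.4/0.81 = 7.9012
ρ = λ_eff/μ = 7.9012/9.2 = 0.85883
L = ρ/(1-ρ) = 0.85883/(1-0.85883) = 6.0837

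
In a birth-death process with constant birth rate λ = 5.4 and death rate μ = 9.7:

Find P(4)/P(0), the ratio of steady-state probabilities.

For constant rates: P(n)/P(0) = (λ/μ)^n
P(4)/P(0) = (5.4/9.7)^4 = 0.5567^4 = 0.09605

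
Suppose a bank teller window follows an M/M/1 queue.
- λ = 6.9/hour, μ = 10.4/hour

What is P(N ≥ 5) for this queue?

ρ = λ/μ = 6.9/10.4 = 0.6635
P(N ≥ n) = ρⁿ
P(N ≥ 5) = 0.6635^5
P(N ≥ 5) = 0.1286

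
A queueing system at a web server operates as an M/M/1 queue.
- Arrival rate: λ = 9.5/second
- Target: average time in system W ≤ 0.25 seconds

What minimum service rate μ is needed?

For M/M/1: W = 1/(μ-λ)
Need W ≤ 0.25, so 1/(μ-λ) ≤ 0.25
μ - λ ≥ 1/0.25 = 4.0000
μ ≥ 9.5 + 4.0000 = 13.5000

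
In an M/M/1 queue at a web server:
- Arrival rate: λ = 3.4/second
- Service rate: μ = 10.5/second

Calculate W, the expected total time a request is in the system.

First, compute utilization: ρ = λ/μ = 3.4/10.5 = 0.3238
For M/M/1: W = 1/(μ-λ)
W = 1/(10.5-3.4) = 1/7.10
W = 0.1408 seconds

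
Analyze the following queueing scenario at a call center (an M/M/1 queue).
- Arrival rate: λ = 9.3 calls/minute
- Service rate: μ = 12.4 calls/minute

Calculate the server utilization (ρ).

Server utilization: ρ = λ/μ
ρ = 9.3/12.4 = 0.7500
The server is busy 75.00% of the time.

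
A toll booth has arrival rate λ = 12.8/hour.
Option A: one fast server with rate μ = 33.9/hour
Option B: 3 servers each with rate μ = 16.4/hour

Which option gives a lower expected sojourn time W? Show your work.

Option A: single server μ = 33.9 (M/M/1)
  ρ_A = 12.8/33.9 = 0.3776
  W_A = 1/(μ-λ) = 1/(33.9-12.8) = 1/21.10 = 0.04739

Option B: 3 servers μ = 16.4 (M/M/3)
  ρ_B = λ/(cμ) = 12.8/(3×16.4) = 0.2602
  Offered load a = λ/μ = cρ = 12.8/16.4 = 0.7805
  P₀ = [ Σₙ₌₀^2 aⁿ/n! + a^3/(3!(1-ρ)) ]⁻¹
  Σ = a^0/0! + a^1/1! + a^2/2! = 1.0000 + 0.7805 + 0.3046 = 2.0851
  a^3/(3!(1-ρ)) = 0.4754/(6 × 0.7398) = 0.1071
  P₀ = 1/(2.0851 + 0.1071) = 0.4562
  Lq = P₀·a^3·ρ / (3!(1-ρ)²) = 0.4562 × 0.4754 × 0.2602 / (6 × 0.5474) = 0.01718
  Wq_B = Lq/λ = 0.01718/12.8 = 0.001342
  W_B = Wq_B + 1/μ = 0.001342 + 0.06098 = 0.06232

Since W_A = 0.04739 < W_B = 0.06232, Option A (single fast server) has the shorter time in system.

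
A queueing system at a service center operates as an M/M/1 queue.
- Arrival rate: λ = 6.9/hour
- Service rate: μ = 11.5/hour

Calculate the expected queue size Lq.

ρ = λ/μ = 6.9/11.5 = 0.6000
For M/M/1: Lq = λ²/(μ(μ-λ))
Lq = 47.61/(11.5 × 4.60)
Lq = 0.9000 customers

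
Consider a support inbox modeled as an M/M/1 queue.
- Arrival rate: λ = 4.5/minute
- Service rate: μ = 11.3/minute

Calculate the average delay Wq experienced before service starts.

First, compute utilization: ρ = λ/μ = 4.5/11.3 = 0.3982
For M/M/1: Wq = λ/(μ(μ-λ))
Wq = 4.5/(11.3 × (11.3-4.5))
Wq = 4.5/(11.3 × 6.80)
Wq = 0.05856 minutes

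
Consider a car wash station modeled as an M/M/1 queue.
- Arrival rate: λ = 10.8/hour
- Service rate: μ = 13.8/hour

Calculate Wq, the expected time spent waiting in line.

First, compute utilization: ρ = λ/μ = 10.8/13.8 = 0.7826
For M/M/1: Wq = λ/(μ(μ-λ))
Wq = 10.8/(13.8 × (13.8-10.8))
Wq = 10.8/(13.8 × 3.00)
Wq = 0.2609 hours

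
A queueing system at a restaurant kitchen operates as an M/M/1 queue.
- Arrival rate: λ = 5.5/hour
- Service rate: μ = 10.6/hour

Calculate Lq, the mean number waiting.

ρ = λ/μ = 5.5/10.6 = 0.5189
For M/M/1: Lq = λ²/(μ(μ-λ))
Lq = 30.25/(10.6 × 5.10)
Lq = 0.5596 orders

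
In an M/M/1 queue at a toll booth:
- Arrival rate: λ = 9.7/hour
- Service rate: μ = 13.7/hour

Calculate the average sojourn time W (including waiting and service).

First, compute utilization: ρ = λ/μ = 9.7/13.7 = 0.7080
For M/M/1: W = 1/(μ-λ)
W = 1/(13.7-9.7) = 1/4.00
W = 0.2500 hours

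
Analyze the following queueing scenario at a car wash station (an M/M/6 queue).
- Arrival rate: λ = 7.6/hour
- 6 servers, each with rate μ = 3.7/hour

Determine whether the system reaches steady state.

Stability requires ρ = λ/(cμ) < 1
ρ = 7.6/(6 × 3.7) = 7.6/22.20 = 0.3423
Since 0.3423 < 1, the system is STABLE.
The servers are busy 34.23% of the time.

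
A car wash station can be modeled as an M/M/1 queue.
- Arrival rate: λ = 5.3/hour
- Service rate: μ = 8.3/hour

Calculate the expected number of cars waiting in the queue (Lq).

ρ = λ/μ = 5.3/8.3 = 0.6386
For M/M/1: Lq = λ²/(μ(μ-λ))
Lq = 28.09/(8.3 × 3.00)
Lq = 1.1281 cars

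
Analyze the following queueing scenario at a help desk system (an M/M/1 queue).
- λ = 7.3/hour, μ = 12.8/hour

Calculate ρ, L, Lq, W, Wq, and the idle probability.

Step 1: ρ = λ/μ = 7.3/12.8 = 0.5703
Step 2: L = λ/(μ-λ) = 7.3/5.50 = 1.3273
Step 3: Lq = λ²/(μ(μ-λ)) = 53.29/(12.8×5.50) = 0.7570
Step 4: W = 1/(μ-λ) = 1/5.50 = 0.18182
Step 5: Wq = λ/(μ(μ-λ)) = 7.3/(12.8×5.50) = 0.1037
Step 6: P(0) = 1-ρ = 0.4297
Verify: L = λW = 7.3×0.18182 = 1.3273 ✔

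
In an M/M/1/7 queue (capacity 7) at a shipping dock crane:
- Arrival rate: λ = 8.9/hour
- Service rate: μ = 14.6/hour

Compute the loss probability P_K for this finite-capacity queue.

ρ = λ/μ = 8.9/14.6 = 0.6096
P₀ = (1-ρ)/(1-ρ^(K+1)) = (1-0.6096)/(1-0.6096^8) = 0.3904/0.9809 = 0.3980
P_K = P₀×ρ^K = 0.3980 × 0.6096^7 = 0.3980 × 0.03128 = 0.01245
Blocking probability = 1.24%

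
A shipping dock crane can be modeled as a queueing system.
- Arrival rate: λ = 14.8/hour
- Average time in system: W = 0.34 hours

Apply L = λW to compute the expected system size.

Little's Law: L = λW
L = 14.8 × 0.34 = 5.0320 containers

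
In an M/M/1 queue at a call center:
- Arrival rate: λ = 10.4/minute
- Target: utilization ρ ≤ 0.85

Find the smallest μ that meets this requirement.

ρ = λ/μ, so μ = λ/ρ
μ ≥ 10.4/0.85 = 12.2353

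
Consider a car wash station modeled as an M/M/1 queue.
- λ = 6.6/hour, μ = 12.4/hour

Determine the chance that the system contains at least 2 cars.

ρ = λ/μ = 6.6/12.4 = 0.5323
P(N ≥ n) = ρⁿ
P(N ≥ 2) = 0.5323^2
P(N ≥ 2) = 0.2833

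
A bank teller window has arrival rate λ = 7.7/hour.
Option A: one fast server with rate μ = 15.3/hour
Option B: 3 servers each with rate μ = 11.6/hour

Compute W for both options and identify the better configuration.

Option A: single server μ = 15.3 (M/M/1)
  ρ_A = 7.7/15.3 = 0.5033
  W_A = 1/(μ-λ) = 1/(15.3-7.7) = 1/7.60 = 0.1316

Option B: 3 servers μ = 11.6 (M/M/3)
  ρ_B = λ/(cμ) = 7.7/(3×11.6) = 0.2213
  Offered load a = λ/μ = cρ = 7.7/11.6 = 0.6638
  P₀ = [ Σₙ₌₀^2 aⁿ/n! + a^3/(3!(1-ρ)) ]⁻¹
  Σ = a^0/0! + a^1/1! + a^2/2! = 1.0000 + 0.6638 + 0.2203 = 1.8841
  a^3/(3!(1-ρ)) = 0.2925/(6 × 0.7787) = 0.06260
  P₀ = 1/(1.8841 + 0.06260) = 0.5137
  Lq = P₀·a^3·ρ / (3!(1-ρ)²) = 0.51369 × 0.29248 × 0.22126 / (6 × 0.60643) = 0.009136
  Wq_B = Lq/λ = 0.0091365/7.7 = 0.0011866
  W_B = Wq_B + 1/μ = 0.0011866 + 0.086207 = 0.08739

Since W_B = 0.08739 < W_A = 0.1316, Option B (multiple servers) has the shorter time in system.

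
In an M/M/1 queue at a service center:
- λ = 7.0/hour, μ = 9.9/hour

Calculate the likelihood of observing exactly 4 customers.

ρ = λ/μ = 7.0/9.9 = 0.7071
P(n) = (1-ρ)ρⁿ
P(4) = (1-0.7071) × 0.7071^4
P(4) = 0.2929 × 0.2500
P(4) = 0.07322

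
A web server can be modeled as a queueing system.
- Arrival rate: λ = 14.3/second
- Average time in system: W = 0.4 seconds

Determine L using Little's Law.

Little's Law: L = λW
L = 14.3 × 0.4 = 5.7200 requests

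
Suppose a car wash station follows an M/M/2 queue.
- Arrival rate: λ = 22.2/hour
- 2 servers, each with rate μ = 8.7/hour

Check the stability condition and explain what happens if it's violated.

Stability requires ρ = λ/(cμ) < 1
ρ = 22.2/(2 × 8.7) = 22.2/17.40 = 1.2759
Since 1.2759 ≥ 1, the system is UNSTABLE.
Need c > λ/μ = 22.2/8.7 = 2.55.
Minimum servers needed: c = 3.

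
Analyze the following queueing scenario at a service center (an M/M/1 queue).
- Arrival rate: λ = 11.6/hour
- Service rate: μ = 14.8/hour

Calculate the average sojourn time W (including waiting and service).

First, compute utilization: ρ = λ/μ = 11.6/14.8 = 0.7838
For M/M/1: W = 1/(μ-λ)
W = 1/(14.8-11.6) = 1/3.20
W = 0.3125 hours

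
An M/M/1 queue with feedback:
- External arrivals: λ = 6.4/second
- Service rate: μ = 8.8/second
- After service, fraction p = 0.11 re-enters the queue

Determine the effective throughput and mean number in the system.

Effective arrival rate: λ_eff = λ/(1-p) = 6.4/(1-0.11) = 6.4/0.89 = 7.1910
ρ = λ_eff/μ = 7.1910/8.8 = 0.81716
L = ρ/(1-ρ) = 0.81716/(1-0.81716) = 4.4693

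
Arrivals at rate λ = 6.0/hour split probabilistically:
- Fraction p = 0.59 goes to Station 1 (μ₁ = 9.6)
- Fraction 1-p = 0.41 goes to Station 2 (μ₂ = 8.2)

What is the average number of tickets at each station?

Effective rates: λ₁ = 6.0×0.59 = 3.54, λ₂ = 6.0×0.41 = 2.46
Station 1: ρ₁ = 3.54/9.6 = 0.36875, L₁ = ρ₁/(1-ρ₁) = 0.36875/(1-0.36875) = 0.5842
Station 2: ρ₂ = 2.46/8.2 = 0.3000, L₂ = ρ₂/(1-ρ₂) = 0.3000/(1-0.3000) = 0.4286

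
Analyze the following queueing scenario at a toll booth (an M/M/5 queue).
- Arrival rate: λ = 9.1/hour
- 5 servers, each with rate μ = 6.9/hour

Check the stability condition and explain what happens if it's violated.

Stability requires ρ = λ/(cμ) < 1
ρ = 9.1/(5 × 6.9) = 9.1/34.50 = 0.2638
Since 0.2638 < 1, the system is STABLE.
The servers are busy 26.38% of the time.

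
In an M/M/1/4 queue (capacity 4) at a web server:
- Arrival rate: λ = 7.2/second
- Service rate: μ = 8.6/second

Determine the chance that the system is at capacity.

ρ = λ/μ = 7.2/8.6 = 0.8372
P₀ = (1-ρ)/(1-ρ^(K+1)) = (1-0.8372)/(1-0.8372^5) = 0.1628/0.5887 = 0.2765
P_K = P₀×ρ^K = 0.27654 × 0.8372^4 = 0.27654 × 0.49127 = 0.1359
Blocking probability = 13.59%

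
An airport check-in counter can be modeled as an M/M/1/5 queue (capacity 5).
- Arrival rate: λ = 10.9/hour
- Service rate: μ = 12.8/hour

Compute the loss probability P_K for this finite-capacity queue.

ρ = λ/μ = 10.9/12.8 = 0.85156
P₀ = (1-ρ)/(1-ρ^(K+1)) = (1-0.85156)/(1-0.85156^6) = 0.1484/0.6187 = 0.2399
P_K = P₀×ρ^K = 0.2399 × 0.85156^5 = 0.2399 × 0.4478 = 0.1074
Blocking probability = 10.74%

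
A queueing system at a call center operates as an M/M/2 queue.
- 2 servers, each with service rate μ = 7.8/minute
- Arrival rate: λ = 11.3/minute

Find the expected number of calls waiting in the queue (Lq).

Traffic intensity: ρ = λ/(cμ) = 11.3/(2×7.8) = 0.7244
Since ρ = 0.7244 < 1, system is stable.
Offered load a = λ/μ = cρ = 11.3/7.8 = 1.4487
P₀ = [ Σₙ₌₀^1 aⁿ/n! + a^2/(2!(1-ρ)) ]⁻¹
Σ = a^0/0! + a^1/1! = 1.0000 + 1.4487 = 2.4487
a^2/(2!(1-ρ)) = 2.0988/(2 × 0.27564) = 3.8071
P₀ = 1/(2.4487 + 3.8071) = 0.1599
Lq = P₀·a^2·ρ / (2!(1-ρ)²) = 0.15985 × 2.0988 × 0.72436 / (2 × 0.075978) = 1.5993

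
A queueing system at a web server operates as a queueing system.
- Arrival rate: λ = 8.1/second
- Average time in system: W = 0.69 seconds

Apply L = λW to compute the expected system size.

Little's Law: L = λW
L = 8.1 × 0.69 = 5.5890 requests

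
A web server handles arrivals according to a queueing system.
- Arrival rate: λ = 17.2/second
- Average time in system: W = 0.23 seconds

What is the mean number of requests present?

Little's Law: L = λW
L = 17.2 × 0.23 = 3.9560 requests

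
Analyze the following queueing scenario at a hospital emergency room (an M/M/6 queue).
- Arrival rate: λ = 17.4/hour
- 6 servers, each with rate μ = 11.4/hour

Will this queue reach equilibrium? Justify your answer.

Stability requires ρ = λ/(cμ) < 1
ρ = 17.4/(6 × 11.4) = 17.4/68.40 = 0.2544
Since 0.2544 < 1, the system is STABLE.
The servers are busy 25.44% of the time.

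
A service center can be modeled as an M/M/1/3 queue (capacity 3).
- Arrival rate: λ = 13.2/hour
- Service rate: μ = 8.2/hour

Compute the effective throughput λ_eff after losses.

ρ = λ/μ = 13.2/8.2 = 1.60976
P₀ = (1-ρ)/(1-ρ^(K+1)) = (1-1.60976)/(1-1.60976^4) = -0.6098/-5.7150 = 0.1067
P_K = P₀×ρ^K = 0.1067 × 1.60976^3 = 0.1067 × 4.1714 = 0.4451
λ_eff = λ(1-P_K) = 13.2 × (1 - 0.44507) = 13.2 × 0.55493 = 7.3251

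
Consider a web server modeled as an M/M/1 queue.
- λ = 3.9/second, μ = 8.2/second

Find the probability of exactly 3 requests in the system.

ρ = λ/μ = 3.9/8.2 = 0.47561
P(n) = (1-ρ)ρⁿ
P(3) = (1-0.47561) × 0.47561^3
P(3) = 0.52439 × 0.10759
P(3) = 0.05642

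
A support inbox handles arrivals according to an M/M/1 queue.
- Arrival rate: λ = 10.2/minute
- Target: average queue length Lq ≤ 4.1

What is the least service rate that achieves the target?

For M/M/1: Lq = λ²/(μ(μ-λ))
Need Lq ≤ 4.1, i.e. μ(μ-λ) ≥ λ²/4.1
μ² - 10.2μ - 104.04/4.1 ≥ 0  →  μ² - 10.2μ - 25.37561 ≥ 0
Quadratic formula (positive root): μ = [λ + √(λ² + 4×25.37561)]/2
Discriminant: 104.04 + 4×25.37561 = 205.54244, √205.54244 = 14.3368
μ ≥ (10.2 + 14.3368)/2 = 12.2684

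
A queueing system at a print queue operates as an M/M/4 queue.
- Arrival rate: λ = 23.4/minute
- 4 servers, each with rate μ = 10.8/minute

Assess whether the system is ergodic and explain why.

Stability requires ρ = λ/(cμ) < 1
ρ = 23.4/(4 × 10.8) = 23.4/43.20 = 0.5417
Since 0.5417 < 1, the system is STABLE.
The servers are busy 54.17% of the time.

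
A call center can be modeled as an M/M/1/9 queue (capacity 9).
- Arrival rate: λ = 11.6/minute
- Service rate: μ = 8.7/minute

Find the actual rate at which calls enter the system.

ρ = λ/μ = 11.6/8.7 = 1.33333
P₀ = (1-ρ)/(1-ρ^(K+1)) = (1-1.33333)/(1-1.33333^10) = -0.3333/-16.7573 = 0.01989
P_K = P₀×ρ^K = 0.01989 × 1.33333^9 = 0.01989 × 13.3180 = 0.2649
λ_eff = λ(1-P_K) = 11.6 × (1 - 0.26492) = 11.6 × 0.73508 = 8.5269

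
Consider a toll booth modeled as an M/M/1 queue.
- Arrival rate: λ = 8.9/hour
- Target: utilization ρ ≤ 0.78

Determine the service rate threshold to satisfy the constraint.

ρ = λ/μ, so μ = λ/ρ
μ ≥ 8.9/0.78 = 11.4103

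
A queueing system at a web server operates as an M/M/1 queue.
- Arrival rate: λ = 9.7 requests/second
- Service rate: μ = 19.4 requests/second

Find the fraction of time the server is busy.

Server utilization: ρ = λ/μ
ρ = 9.7/19.4 = 0.5000
The server is busy 50.00% of the time.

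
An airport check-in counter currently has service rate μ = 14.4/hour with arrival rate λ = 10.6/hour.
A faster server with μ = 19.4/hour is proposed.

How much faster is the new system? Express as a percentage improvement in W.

System 1: ρ₁ = 10.6/14.4 = 0.7361, W₁ = 1/(14.4-10.6) = 0.26316
System 2: ρ₂ = 10.6/19.4 = 0.5464, W₂ = 1/(19.4-10.6) = 0.11364
Improvement: (W₁-W₂)/W₁ = (0.26316-0.11364)/0.26316 = 56.82%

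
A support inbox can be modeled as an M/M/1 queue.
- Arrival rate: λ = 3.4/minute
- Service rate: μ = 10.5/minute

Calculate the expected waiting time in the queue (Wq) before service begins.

First, compute utilization: ρ = λ/μ = 3.4/10.5 = 0.3238
For M/M/1: Wq = λ/(μ(μ-λ))
Wq = 3.4/(10.5 × (10.5-3.4))
Wq = 3.4/(10.5 × 7.10)
Wq = 0.04561 minutes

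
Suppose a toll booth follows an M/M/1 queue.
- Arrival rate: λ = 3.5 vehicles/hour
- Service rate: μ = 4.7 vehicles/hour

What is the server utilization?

Server utilization: ρ = λ/μ
ρ = 3.5/4.7 = 0.7447
The server is busy 74.47% of the time.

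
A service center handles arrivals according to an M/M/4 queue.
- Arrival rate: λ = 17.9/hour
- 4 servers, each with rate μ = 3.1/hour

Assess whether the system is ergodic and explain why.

Stability requires ρ = λ/(cμ) < 1
ρ = 17.9/(4 × 3.1) = 17.9/12.40 = 1.4435
Since 1.4435 ≥ 1, the system is UNSTABLE.
Need c > λ/μ = 17.9/3.1 = 5.77.
Minimum servers needed: c = 6.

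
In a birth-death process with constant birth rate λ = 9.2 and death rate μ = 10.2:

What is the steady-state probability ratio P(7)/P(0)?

For constant rates: P(n)/P(0) = (λ/μ)^n
P(7)/P(0) = (9.2/10.2)^7 = 0.90196^7 = 0.4856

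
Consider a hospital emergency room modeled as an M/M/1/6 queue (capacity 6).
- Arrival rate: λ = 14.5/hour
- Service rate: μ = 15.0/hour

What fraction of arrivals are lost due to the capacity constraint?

ρ = λ/μ = 14.5/15.0 = 0.96667
P₀ = (1-ρ)/(1-ρ^(K+1)) = (1-0.96667)/(1-0.96667^7) = 0.03333/0.2112 = 0.1578
P_K = P₀×ρ^K = 0.157786 × 0.96667^6 = 0.157786 × 0.815961 = 0.1287
Blocking probability = 12.87%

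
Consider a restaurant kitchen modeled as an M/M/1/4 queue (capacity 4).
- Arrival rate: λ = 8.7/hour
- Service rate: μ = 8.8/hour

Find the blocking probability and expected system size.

ρ = λ/μ = 8.7/8.8 = 0.988636
P₀ = (1-ρ)/(1-ρ^(K+1)) = (1-0.988636)/(1-0.988636^5) = 0.011364/0.055543 = 0.2046
P_K = P₀×ρ^K = 0.2046 × 0.988636^4 = 0.2046 × 0.9553 = 0.1955
Blocking probability P_4 = 0.1955 (19.55%)
L = ρ[1 - (K+1)ρ^K + Kρ^(K+1)] / [(1-ρ)(1-ρ^(K+1))]
L = 0.988636 × (1 - 5×0.95531299 + 4×0.94445681) / ((1 - 0.988636) × (1 - 0.94445681)) = 1.9771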